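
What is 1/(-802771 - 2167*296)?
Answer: -1/1444203 ≈ -6.9242e-7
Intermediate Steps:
1/(-802771 - 2167*296) = 1/(-802771 - 641432) = 1/(-1444203) = -1/1444203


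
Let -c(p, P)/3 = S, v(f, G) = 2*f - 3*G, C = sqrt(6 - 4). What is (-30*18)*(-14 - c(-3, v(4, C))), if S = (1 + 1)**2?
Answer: 1080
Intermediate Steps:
C = sqrt(2) ≈ 1.4142
v(f, G) = -3*G + 2*f
S = 4 (S = 2**2 = 4)
c(p, P) = -12 (c(p, P) = -3*4 = -12)
(-30*18)*(-14 - c(-3, v(4, C))) = (-30*18)*(-14 - 1*(-12)) = -540*(-14 + 12) = -540*(-2) = 1080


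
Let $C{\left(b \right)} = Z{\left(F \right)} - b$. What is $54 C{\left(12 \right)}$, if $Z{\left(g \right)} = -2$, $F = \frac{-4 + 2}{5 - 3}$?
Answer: $-756$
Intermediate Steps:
$F = -1$ ($F = - \frac{2}{2} = \left(-2\right) \frac{1}{2} = -1$)
$C{\left(b \right)} = -2 - b$
$54 C{\left(12 \right)} = 54 \left(-2 - 12\right) = 54 \left(-14\right) = -756$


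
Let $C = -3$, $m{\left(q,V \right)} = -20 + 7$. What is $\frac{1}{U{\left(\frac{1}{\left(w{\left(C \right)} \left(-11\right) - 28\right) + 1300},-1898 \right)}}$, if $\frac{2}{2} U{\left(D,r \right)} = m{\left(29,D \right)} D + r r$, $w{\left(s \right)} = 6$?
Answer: $\frac{1206}{4344499211} \approx 2.7759 \cdot 10^{-7}$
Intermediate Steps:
$m{\left(q,V \right)} = -13$
$U{\left(D,r \right)} = r^{2} - 13 D$ ($U{\left(D,r \right)} = - 13 D + r r = - 13 D + r^{2} = r^{2} - 13 D$)
$\frac{1}{U{\left(\frac{1}{\left(w{\left(C \right)} \left(-11\right) - 28\right) + 1300},-1898 \right)}} = \frac{1}{\left(-1898\right)^{2} - \frac{13}{\left(6 \left(-11\right) - 28\right) + 1300}} = \frac{1}{3602404 - \frac{13}{\left(-66 - 28\right) + 1300}} = \frac{1}{3602404 - \frac{13}{-94 + 1300}} = \frac{1}{3602404 - \frac{13}{1206}} = \frac{1}{\frac{4344499211}{1206}} = \frac{1206}{4344499211}$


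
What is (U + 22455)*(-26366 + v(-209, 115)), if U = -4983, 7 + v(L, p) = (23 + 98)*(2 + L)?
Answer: -898410240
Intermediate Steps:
v(L, p) = 235 + 121*L (v(L, p) = -7 + (23 + 98)*(2 + L) = -7 + 121*(2 + L) = -7 + (242 + 121*L) = 235 + 121*L)
(U + 22455)*(-26366 + v(-209, 115)) = (-4983 + 22455)*(-26366 + (235 + 121*(-209))) = 17472*(-26366 + (235 - 25289)) = 17472*(-26366 - 25054) = 17472*(-51420) = -898410240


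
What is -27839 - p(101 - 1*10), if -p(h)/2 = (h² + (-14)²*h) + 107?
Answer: 24609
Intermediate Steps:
p(h) = -214 - 392*h - 2*h² (p(h) = -2*((h² + (-14)²*h) + 107) = -2*((h² + 196*h) + 107) = -2*(107 + h² + 196*h) = -214 - 392*h - 2*h²)
-27839 - p(101 - 1*10) = -27839 - (-214 - 392*(101 - 1*10) - 2*(101 - 1*10)²) = -27839 - (-214 - 392*(101 - 10) - 2*(101 - 10)²) = -27839 - (-214 - 392*91 - 2*91²) = -27839 - (-214 - 35672 - 2*8281) = -27839 - (-214 - 35672 - 16562) = -27839 - 1*(-52448) = -27839 + 52448 = 24609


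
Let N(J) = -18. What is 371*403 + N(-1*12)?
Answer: 149495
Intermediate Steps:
371*403 + N(-1*12) = 371*403 - 18 = 149513 - 18 = 149495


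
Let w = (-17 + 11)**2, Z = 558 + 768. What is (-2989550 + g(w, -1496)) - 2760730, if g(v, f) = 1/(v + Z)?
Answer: -7831881359/1362 ≈ -5.7503e+6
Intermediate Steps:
Z = 1326
w = 36 (w = (-6)**2 = 36)
g(v, f) = 1/(1326 + v) (g(v, f) = 1/(v + 1326) = 1/(1326 + v))
(-2989550 + g(w, -1496)) - 2760730 = (-2989550 + 1/(1326 + 36)) - 2760730 = (-2989550 + 1/1362) - 2760730 = -4071767099/1362 - 2760730 = -7831881359/1362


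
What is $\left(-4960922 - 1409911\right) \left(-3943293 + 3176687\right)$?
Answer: $4883918802798$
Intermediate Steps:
$\left(-4960922 - 1409911\right) \left(-3943293 + 3176687\right) = \left(-6370833\right) \left(-766606\right) = 4883918802798$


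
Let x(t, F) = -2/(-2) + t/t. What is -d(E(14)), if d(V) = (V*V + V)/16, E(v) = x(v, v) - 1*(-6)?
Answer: -9/2 ≈ -4.5000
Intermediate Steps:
x(t, F) = 2 (x(t, F) = -2*(-½) + 1 = 1 + 1 = 2)
E(v) = 8 (E(v) = 2 - 1*(-6) = 2 + 6 = 8)
d(V) = V/16 + V²/16 (d(V) = (V² + V)*(1/16) = (V + V²)*(1/16) = V/16 + V²/16)
-d(E(14)) = -8*(1 + 8)/16 = -8*9/16 = -1*9/2 = -9/2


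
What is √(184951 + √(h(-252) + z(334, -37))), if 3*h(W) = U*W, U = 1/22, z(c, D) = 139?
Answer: √(22379071 + 11*√16357)/11 ≈ 430.07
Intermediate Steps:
U = 1/22 ≈ 0.045455
h(W) = W/66 (h(W) = (W/22)/3 = W/66)
√(184951 + √(h(-252) + z(334, -37))) = √(184951 + √((1/66)*(-252) + 139)) = √(184951 + √(-42/11 + 139)) = √(184951 + √(1487/11)) = √(184951 + √16357/11)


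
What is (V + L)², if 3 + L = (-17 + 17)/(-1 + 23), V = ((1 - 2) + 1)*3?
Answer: 9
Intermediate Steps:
V = 0 (V = (-1 + 1)*3 = 0*3 = 0)
L = -3 (L = -3 + (-17 + 17)/(-1 + 23) = -3 + 0/22 = -3 + 0*(1/22) = -3 + 0 = -3)
(V + L)² = (0 - 3)² = (-3)² = 9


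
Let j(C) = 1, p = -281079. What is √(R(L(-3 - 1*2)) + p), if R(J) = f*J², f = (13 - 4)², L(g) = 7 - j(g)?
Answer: 3*I*√30907 ≈ 527.41*I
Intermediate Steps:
L(g) = 6 (L(g) = 7 - 1*1 = 7 - 1 = 6)
f = 81 (f = 9² = 81)
R(J) = 81*J²
√(R(L(-3 - 1*2)) + p) = √(81*6² - 281079) = √(81*36 - 281079) = √(2916 - 281079) = √(-278163) = 3*I*√30907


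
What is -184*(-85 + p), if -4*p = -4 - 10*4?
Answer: 13616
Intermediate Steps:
p = 11 (p = -(-4 - 10*4)/4 = -(-4 - 40)/4 = -1/4*(-44) = 11)
-184*(-85 + p) = -184*(-85 + 11) = -184*(-74) = 13616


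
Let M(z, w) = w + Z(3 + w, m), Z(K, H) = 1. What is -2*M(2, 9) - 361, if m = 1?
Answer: -381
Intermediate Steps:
M(z, w) = 1 + w (M(z, w) = w + 1 = 1 + w)
-2*M(2, 9) - 361 = -2*(1 + 9) - 361 = -2*10 - 361 = -20 - 361 = -381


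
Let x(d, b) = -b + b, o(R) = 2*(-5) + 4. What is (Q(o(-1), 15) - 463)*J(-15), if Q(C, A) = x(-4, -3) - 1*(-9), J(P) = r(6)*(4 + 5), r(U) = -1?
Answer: 4086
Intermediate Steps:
o(R) = -6 (o(R) = -10 + 4 = -6)
x(d, b) = 0
J(P) = -9 (J(P) = -(4 + 5) = -1*9 = -9)
Q(C, A) = 9 (Q(C, A) = 0 - 1*(-9) = 0 + 9 = 9)
(Q(o(-1), 15) - 463)*J(-15) = (9 - 463)*(-9) = -454*(-9) = 4086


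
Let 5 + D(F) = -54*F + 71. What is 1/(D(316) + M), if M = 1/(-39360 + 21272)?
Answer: -18088/307459825 ≈ -5.8830e-5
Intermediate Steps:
D(F) = 66 - 54*F (D(F) = -5 + (-54*F + 71) = -5 + (71 - 54*F) = 66 - 54*F)
M = -1/18088 (M = 1/(-18088) = -1/18088 ≈ -5.5285e-5)
1/(D(316) + M) = 1/((66 - 54*316) - 1/18088) = 1/((66 - 17064) - 1/18088) = 1/(-16998 - 1/18088) = 1/(-307459825/18088) = -18088/307459825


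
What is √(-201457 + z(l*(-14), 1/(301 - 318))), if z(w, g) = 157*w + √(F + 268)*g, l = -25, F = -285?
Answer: √(-42340523 - 17*I*√17)/17 ≈ 0.00031682 - 382.76*I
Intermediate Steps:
z(w, g) = 157*w + I*g*√17 (z(w, g) = 157*w + √(-285 + 268)*g = 157*w + √(-17)*g = 157*w + (I*√17)*g = 157*w + I*g*√17)
√(-201457 + z(l*(-14), 1/(301 - 318))) = √(-201457 + (157*(-25*(-14)) + I*√17/(301 - 318))) = √(-201457 + (157*350 + I*√17/(-17))) = √(-201457 + (54950 + I*(-1/17)*√17)) = √(-201457 + (54950 - I*√17/17)) = √(-146507 - I*√17/17)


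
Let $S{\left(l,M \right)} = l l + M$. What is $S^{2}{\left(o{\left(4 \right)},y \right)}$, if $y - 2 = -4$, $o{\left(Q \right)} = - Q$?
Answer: $196$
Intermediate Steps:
$y = -2$ ($y = 2 - 4 = -2$)
$S{\left(l,M \right)} = M + l^{2}$ ($S{\left(l,M \right)} = l^{2} + M = M + l^{2}$)
$S^{2}{\left(o{\left(4 \right)},y \right)} = \left(-2 + \left(\left(-1\right) 4\right)^{2}\right)^{2} = \left(-2 + \left(-4\right)^{2}\right)^{2} = \left(-2 + 16\right)^{2} = 14^{2} = 196$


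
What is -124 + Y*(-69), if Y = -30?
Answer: 1946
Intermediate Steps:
-124 + Y*(-69) = -124 - 30*(-69) = -124 + 2070 = 1946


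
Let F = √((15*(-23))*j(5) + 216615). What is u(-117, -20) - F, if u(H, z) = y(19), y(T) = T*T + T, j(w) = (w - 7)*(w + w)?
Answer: 380 - 3*√24835 ≈ -92.774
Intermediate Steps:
j(w) = 2*w*(-7 + w) (j(w) = (-7 + w)*(2*w) = 2*w*(-7 + w))
y(T) = T + T² (y(T) = T² + T = T + T²)
u(H, z) = 380 (u(H, z) = 19*(1 + 19) = 19*20 = 380)
F = 3*√24835 (F = √((15*(-23))*(2*5*(-7 + 5)) + 216615) = √(-690*5*(-2) + 216615) = √(-345*(-20) + 216615) = √(6900 + 216615) = √223515 = 3*√24835 ≈ 472.77)
u(-117, -20) - F = 380 - 3*√24835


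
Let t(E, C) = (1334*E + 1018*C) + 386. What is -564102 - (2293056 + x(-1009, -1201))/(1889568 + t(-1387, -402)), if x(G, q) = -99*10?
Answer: -11580886723/20530 ≈ -5.6410e+5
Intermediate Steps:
t(E, C) = 386 + 1018*C + 1334*E (t(E, C) = (1018*C + 1334*E) + 386 = 386 + 1018*C + 1334*E)
x(G, q) = -990
-564102 - (2293056 + x(-1009, -1201))/(1889568 + t(-1387, -402)) = -564102 - (2293056 - 990)/(1889568 + (386 + 1018*(-402) + 1334*(-1387))) = -564102 - 2292066/(1889568 + (386 - 409236 - 1850258)) = -564102 - 2292066/(1889568 - 2259108) = -564102 - 2292066/(-369540) = -564102 - 2292066*(-1)/369540 = -564102 - 1*(-127337/20530) = -564102 + 127337/20530 = -11580886723/20530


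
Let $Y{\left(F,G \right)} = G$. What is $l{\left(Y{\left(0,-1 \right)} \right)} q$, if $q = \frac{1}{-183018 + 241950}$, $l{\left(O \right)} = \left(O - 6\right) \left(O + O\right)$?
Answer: $\frac{7}{29466} \approx 0.00023756$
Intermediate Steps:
$l{\left(O \right)} = 2 O \left(-6 + O\right)$ ($l{\left(O \right)} = \left(-6 + O\right) 2 O = 2 O \left(-6 + O\right)$)
$q = \frac{1}{58932} \approx 1.6969 \cdot 10^{-5}$
$l{\left(Y{\left(0,-1 \right)} \right)} q = 2 \left(-1\right) \left(-6 - 1\right) \frac{1}{58932} = 2 \left(-1\right) \left(-7\right) \frac{1}{58932} = 14 \cdot \frac{1}{58932} = \frac{7}{29466}$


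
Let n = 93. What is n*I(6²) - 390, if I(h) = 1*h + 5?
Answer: 3423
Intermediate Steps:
I(h) = 5 + h (I(h) = h + 5 = 5 + h)
n*I(6²) - 390 = 93*(5 + 6²) - 390 = 93*(5 + 36) - 390 = 93*41 - 390 = 3813 - 390 = 3423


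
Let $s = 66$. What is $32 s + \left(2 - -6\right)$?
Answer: $2120$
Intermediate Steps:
$32 s + \left(2 - -6\right) = 32 \cdot 66 + \left(2 - -6\right) = 2112 + \left(2 + 6\right) = 2112 + 8 = 2120$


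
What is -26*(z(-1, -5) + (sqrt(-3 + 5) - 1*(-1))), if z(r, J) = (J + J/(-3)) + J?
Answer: 572/3 - 26*sqrt(2) ≈ 153.90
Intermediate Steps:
z(r, J) = 5*J/3 (z(r, J) = (J + J*(-1/3)) + J = (J - J/3) + J = 2*J/3 + J = 5*J/3)
-26*(z(-1, -5) + (sqrt(-3 + 5) - 1*(-1))) = -26*((5/3)*(-5) + (sqrt(-3 + 5) - 1*(-1))) = -26*(-25/3 + (sqrt(2) + 1)) = -26*(-25/3 + (1 + sqrt(2))) = -26*(-22/3 + sqrt(2)) = 572/3 - 26*sqrt(2)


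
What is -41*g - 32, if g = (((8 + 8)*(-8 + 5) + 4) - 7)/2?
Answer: 2027/2 ≈ 1013.5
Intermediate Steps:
g = -51/2 (g = ((16*(-3) + 4) - 7)*(½) = ((-48 + 4) - 7)*(½) = (-44 - 7)*(½) = -51*½ = -51/2 ≈ -25.500)
-41*g - 32 = -41*(-51/2) - 32 = 2091/2 - 32 = 2027/2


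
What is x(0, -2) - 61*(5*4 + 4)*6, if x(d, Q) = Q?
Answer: -8786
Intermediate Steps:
x(0, -2) - 61*(5*4 + 4)*6 = -2 - 61*(5*4 + 4)*6 = -2 - 61*(20 + 4)*6 = -2 - 1464*6 = -2 - 61*144 = -2 - 8784 = -8786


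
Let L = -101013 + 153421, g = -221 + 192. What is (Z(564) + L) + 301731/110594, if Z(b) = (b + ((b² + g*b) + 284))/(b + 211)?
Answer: 4525606281597/85710350 ≈ 52801.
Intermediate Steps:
g = -29
L = 52408
Z(b) = (284 + b² - 28*b)/(211 + b) (Z(b) = (b + ((b² - 29*b) + 284))/(b + 211) = (b + (284 + b² - 29*b))/(211 + b) = (284 + b² - 28*b)/(211 + b))
(Z(564) + L) + 301731/110594 = ((284 + 564² - 28*564)/(211 + 564) + 52408) + 301731/110594 = ((284 + 318096 - 15792)/775 + 52408) + 301731*(1/110594) = ((1/775)*302588 + 52408) + 301731/110594 = (302588/775 + 52408) + 301731/110594 = 40918788/775 + 301731/110594 = 4525606281597/85710350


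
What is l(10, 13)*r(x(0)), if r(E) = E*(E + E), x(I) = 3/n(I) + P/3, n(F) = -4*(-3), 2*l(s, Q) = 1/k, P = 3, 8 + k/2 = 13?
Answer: 5/32 ≈ 0.15625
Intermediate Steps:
k = 10 (k = -16 + 2*13 = -16 + 26 = 10)
l(s, Q) = 1/20 (l(s, Q) = (1/2)/10 = (1/2)*(1/10) = 1/20)
n(F) = 12
x(I) = 5/4 (x(I) = 3/12 + 3/3 = 3*(1/12) + 3*(1/3) = 1/4 + 1 = 5/4)
r(E) = 2*E**2 (r(E) = E*(2*E) = 2*E**2)
l(10, 13)*r(x(0)) = (2*(5/4)**2)/20 = (2*(25/16))/20 = (1/20)*(25/8) = 5/32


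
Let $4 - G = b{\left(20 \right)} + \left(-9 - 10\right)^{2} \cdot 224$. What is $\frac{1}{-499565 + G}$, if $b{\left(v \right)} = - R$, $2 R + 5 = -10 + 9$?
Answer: $- \frac{1}{580428} \approx -1.7229 \cdot 10^{-6}$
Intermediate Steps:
$R = -3$ ($R = - \frac{5}{2} + \frac{-10 + 9}{2} = - \frac{5}{2} + \frac{1}{2} \left(-1\right) = - \frac{5}{2} - \frac{1}{2} = -3$)
$b{\left(v \right)} = 3$ ($b{\left(v \right)} = \left(-1\right) \left(-3\right) = 3$)
$G = -80863$ ($G = 4 - \left(3 + \left(-9 - 10\right)^{2} \cdot 224\right) = 4 - \left(3 + \left(-19\right)^{2} \cdot 224\right) = 4 - \left(3 + 361 \cdot 224\right) = 4 - \left(3 + 80864\right) = 4 - 80867 = -80863$)
$\frac{1}{-499565 + G} = \frac{1}{-499565 - 80863} = \frac{1}{-580428} = - \frac{1}{580428}$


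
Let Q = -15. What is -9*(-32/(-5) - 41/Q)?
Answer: -411/5 ≈ -82.200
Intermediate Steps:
-9*(-32/(-5) - 41/Q) = -9*(-32/(-5) - 41/(-15)) = -9*(-32*(-⅕) - 41*(-1/15)) = -9*(32/5 + 41/15) = -9*137/15 = -411/5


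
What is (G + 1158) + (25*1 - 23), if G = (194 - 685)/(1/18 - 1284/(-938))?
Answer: 9803978/12025 ≈ 815.30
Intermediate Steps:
G = -4145022/12025 (G = -491/(1/18 - 1284*(-1/938)) = -491/(1/18 + 642/469) = -491/12025/8442 = -491*8442/12025 = -4145022/12025 ≈ -344.70)
(G + 1158) + (25*1 - 23) = (-4145022/12025 + 1158) + (25*1 - 23) = 9779928/12025 + (25 - 23) = 9779928/12025 + 2 = 9803978/12025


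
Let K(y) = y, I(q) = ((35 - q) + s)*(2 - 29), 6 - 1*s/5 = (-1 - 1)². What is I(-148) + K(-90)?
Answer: -5301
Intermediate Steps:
s = 10 (s = 30 - 5*(-1 - 1)² = 30 - 5*(-2)² = 30 - 5*4 = 30 - 20 = 10)
I(q) = -1215 + 27*q (I(q) = ((35 - q) + 10)*(2 - 29) = (45 - q)*(-27) = -1215 + 27*q)
I(-148) + K(-90) = (-1215 + 27*(-148)) - 90 = (-1215 - 3996) - 90 = -5211 - 90 = -5301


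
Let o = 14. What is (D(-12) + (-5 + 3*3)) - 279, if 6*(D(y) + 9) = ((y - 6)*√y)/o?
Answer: -284 - 3*I*√3/7 ≈ -284.0 - 0.74231*I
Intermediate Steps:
D(y) = -9 + √y*(-6 + y)/84 (D(y) = -9 + (((y - 6)*√y)/14)/6 = -9 + (((-6 + y)*√y)*(1/14))/6 = -9 + ((√y*(-6 + y))*(1/14))/6 = -9 + (√y*(-6 + y)/14)/6 = -9 + √y*(-6 + y)/84)
(D(-12) + (-5 + 3*3)) - 279 = ((-9 - I*√3/7 + (-12)^(3/2)/84) + (-5 + 3*3)) - 279 = ((-9 - I*√3/7 + (-24*I*√3)/84) + (-5 + 9)) - 279 = ((-9 - I*√3/7 - 2*I*√3/7) + 4) - 279 = ((-9 - 3*I*√3/7) + 4) - 279 = (-5 - 3*I*√3/7) - 279 = -284 - 3*I*√3/7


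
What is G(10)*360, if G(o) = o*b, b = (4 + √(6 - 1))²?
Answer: 75600 + 28800*√5 ≈ 1.4000e+5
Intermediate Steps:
b = (4 + √5)² ≈ 38.889
G(o) = o*(4 + √5)²
G(10)*360 = (10*(4 + √5)²)*360 = 3600*(4 + √5)²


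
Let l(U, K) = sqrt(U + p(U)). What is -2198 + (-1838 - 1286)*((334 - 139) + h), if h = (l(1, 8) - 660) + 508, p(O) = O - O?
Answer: -139654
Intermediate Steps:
p(O) = 0
l(U, K) = sqrt(U) (l(U, K) = sqrt(U + 0) = sqrt(U))
h = -151 (h = (sqrt(1) - 660) + 508 = (1 - 660) + 508 = -659 + 508 = -151)
-2198 + (-1838 - 1286)*((334 - 139) + h) = -2198 + (-1838 - 1286)*((334 - 139) - 151) = -2198 - 3124*(195 - 151) = -2198 - 3124*44 = -2198 - 137456 = -139654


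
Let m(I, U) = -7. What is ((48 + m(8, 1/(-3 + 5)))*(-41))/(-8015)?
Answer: 1681/8015 ≈ 0.20973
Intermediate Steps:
((48 + m(8, 1/(-3 + 5)))*(-41))/(-8015) = ((48 - 7)*(-41))/(-8015) = (41*(-41))*(-1/8015) = -1681*(-1/8015) = 1681/8015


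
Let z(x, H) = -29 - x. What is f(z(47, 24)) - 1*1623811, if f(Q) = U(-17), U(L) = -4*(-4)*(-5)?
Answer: -1623891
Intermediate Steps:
U(L) = -80 (U(L) = 16*(-5) = -80)
f(Q) = -80
f(z(47, 24)) - 1*1623811 = -80 - 1*1623811 = -80 - 1623811 = -1623891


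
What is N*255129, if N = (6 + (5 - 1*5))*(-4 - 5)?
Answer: -13776966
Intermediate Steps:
N = -54 (N = (6 + (5 - 5))*(-9) = (6 + 0)*(-9) = 6*(-9) = -54)
N*255129 = -54*255129 = -13776966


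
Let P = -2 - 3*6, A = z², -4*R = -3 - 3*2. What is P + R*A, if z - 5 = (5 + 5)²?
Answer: 99145/4 ≈ 24786.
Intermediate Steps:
z = 105 (z = 5 + (5 + 5)² = 5 + 10² = 5 + 100 = 105)
R = 9/4 (R = -(-3 - 3*2)/4 = -(-3 - 6)/4 = -¼*(-9) = 9/4 ≈ 2.2500)
A = 11025 (A = 105² = 11025)
P = -20 (P = -2 - 18 = -20)
P + R*A = -20 + (9/4)*11025 = -20 + 99225/4 = 99145/4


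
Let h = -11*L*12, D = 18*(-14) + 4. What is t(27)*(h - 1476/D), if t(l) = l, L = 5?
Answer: -1094877/62 ≈ -17659.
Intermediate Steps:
D = -248 (D = -252 + 4 = -248)
h = -660 (h = -11*5*12 = -55*12 = -660)
t(27)*(h - 1476/D) = 27*(-660 - 1476/(-248)) = 27*(-660 - 1476*(-1/248)) = 27*(-660 + 369/62) = 27*(-40551/62) = -1094877/62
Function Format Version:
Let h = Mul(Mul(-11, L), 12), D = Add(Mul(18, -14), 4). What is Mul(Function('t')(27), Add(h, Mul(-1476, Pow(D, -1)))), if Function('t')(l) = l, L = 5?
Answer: Rational(-1094877, 62) ≈ -17659.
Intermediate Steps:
D = -248 (D = Add(-252, 4) = -248)
h = -660 (h = Mul(Mul(-11, 5), 12) = Mul(-55, 12) = -660)
Mul(Function('t')(27), Add(h, Mul(-1476, Pow(D, -1)))) = Mul(27, Add(-660, Mul(-1476, Pow(-248, -1)))) = Mul(27, Add(-660, Mul(-1476, Rational(-1, 248)))) = Mul(27, Add(-660, Rational(369, 62))) = Mul(27, Rational(-40551, 62)) = Rational(-1094877, 62)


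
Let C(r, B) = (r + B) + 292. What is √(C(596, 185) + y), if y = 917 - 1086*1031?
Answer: 2*I*√279419 ≈ 1057.2*I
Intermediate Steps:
y = -1118749 (y = 917 - 1119666 = -1118749)
C(r, B) = 292 + B + r (C(r, B) = (B + r) + 292 = 292 + B + r)
√(C(596, 185) + y) = √((292 + 185 + 596) - 1118749) = √(1073 - 1118749) = √(-1117676) = 2*I*√279419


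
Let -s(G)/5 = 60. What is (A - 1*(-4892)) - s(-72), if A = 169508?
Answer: 174700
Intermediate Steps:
s(G) = -300 (s(G) = -5*60 = -300)
(A - 1*(-4892)) - s(-72) = (169508 - 1*(-4892)) - 1*(-300) = (169508 + 4892) + 300 = 174400 + 300 = 174700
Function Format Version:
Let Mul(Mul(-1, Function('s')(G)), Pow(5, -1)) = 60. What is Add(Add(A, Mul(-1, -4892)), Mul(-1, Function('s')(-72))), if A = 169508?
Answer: 174700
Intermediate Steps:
Function('s')(G) = -300 (Function('s')(G) = Mul(-5, 60) = -300)
Add(Add(A, Mul(-1, -4892)), Mul(-1, Function('s')(-72))) = Add(Add(169508, Mul(-1, -4892)), Mul(-1, -300)) = Add(Add(169508, 4892), 300) = Add(174400, 300) = 174700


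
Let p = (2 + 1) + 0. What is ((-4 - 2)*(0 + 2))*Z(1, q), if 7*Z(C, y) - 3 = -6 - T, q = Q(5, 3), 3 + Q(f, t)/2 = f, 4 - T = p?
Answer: 48/7 ≈ 6.8571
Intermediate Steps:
p = 3 (p = 3 + 0 = 3)
T = 1 (T = 4 - 1*3 = 4 - 3 = 1)
Q(f, t) = -6 + 2*f
q = 4 (q = -6 + 2*5 = -6 + 10 = 4)
Z(C, y) = -4/7 (Z(C, y) = 3/7 + (-6 - 1*1)/7 = 3/7 + (-6 - 1)/7 = 3/7 + (⅐)*(-7) = 3/7 - 1 = -4/7)
((-4 - 2)*(0 + 2))*Z(1, q) = ((-4 - 2)*(0 + 2))*(-4/7) = -6*2*(-4/7) = -12*(-4/7) = 48/7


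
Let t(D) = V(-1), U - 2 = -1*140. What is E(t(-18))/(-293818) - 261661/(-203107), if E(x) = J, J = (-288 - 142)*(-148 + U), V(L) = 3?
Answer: 25951306419/29838246263 ≈ 0.86973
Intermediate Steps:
U = -138 (U = 2 - 1*140 = 2 - 140 = -138)
t(D) = 3
J = 122980 (J = (-288 - 142)*(-148 - 138) = -430*(-286) = 122980)
E(x) = 122980
E(t(-18))/(-293818) - 261661/(-203107) = 122980/(-293818) - 261661/(-203107) = 122980*(-1/293818) - 261661*(-1/203107) = -61490/146909 + 261661/203107 = 25951306419/29838246263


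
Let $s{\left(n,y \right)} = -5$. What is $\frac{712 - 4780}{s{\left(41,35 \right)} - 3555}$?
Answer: $\frac{1017}{890} \approx 1.1427$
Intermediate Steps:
$\frac{712 - 4780}{s{\left(41,35 \right)} - 3555} = \frac{712 - 4780}{-5 - 3555} = - \frac{4068}{-3560} = \left(-4068\right) \left(- \frac{1}{3560}\right) = \frac{1017}{890}$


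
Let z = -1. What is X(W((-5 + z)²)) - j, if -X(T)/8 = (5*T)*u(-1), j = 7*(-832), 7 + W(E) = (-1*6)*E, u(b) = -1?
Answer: -3096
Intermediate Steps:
W(E) = -7 - 6*E (W(E) = -7 + (-1*6)*E = -7 - 6*E)
j = -5824
X(T) = 40*T (X(T) = -8*5*T*(-1) = -(-40)*T = 40*T)
X(W((-5 + z)²)) - j = 40*(-7 - 6*(-5 - 1)²) - 1*(-5824) = 40*(-7 - 6*(-6)²) + 5824 = 40*(-7 - 6*36) + 5824 = 40*(-7 - 216) + 5824 = 40*(-223) + 5824 = -8920 + 5824 = -3096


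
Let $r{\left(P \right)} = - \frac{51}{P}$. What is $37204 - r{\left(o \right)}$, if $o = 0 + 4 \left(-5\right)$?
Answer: $\frac{744029}{20} \approx 37201.0$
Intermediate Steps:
$o = -20$ ($o = 0 - 20 = -20$)
$37204 - r{\left(o \right)} = 37204 - - \frac{51}{-20} = 37204 - \left(-51\right) \left(- \frac{1}{20}\right) = 37204 - \frac{51}{20} = \frac{744029}{20}$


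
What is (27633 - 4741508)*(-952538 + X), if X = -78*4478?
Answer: 6136626180250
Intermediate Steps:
X = -349284
(27633 - 4741508)*(-952538 + X) = (27633 - 4741508)*(-952538 - 349284) = -4713875*(-1301822) = 6136626180250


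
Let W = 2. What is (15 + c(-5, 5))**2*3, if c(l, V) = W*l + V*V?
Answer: 2700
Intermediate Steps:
c(l, V) = V**2 + 2*l (c(l, V) = 2*l + V*V = 2*l + V**2 = V**2 + 2*l)
(15 + c(-5, 5))**2*3 = (15 + (5**2 + 2*(-5)))**2*3 = (15 + (25 - 10))**2*3 = (15 + 15)**2*3 = 30**2*3 = 900*3 = 2700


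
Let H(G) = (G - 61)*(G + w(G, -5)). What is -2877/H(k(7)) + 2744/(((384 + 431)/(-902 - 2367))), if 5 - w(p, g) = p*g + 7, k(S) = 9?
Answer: -24252902989/2203760 ≈ -11005.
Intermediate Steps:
w(p, g) = -2 - g*p (w(p, g) = 5 - (p*g + 7) = 5 - (g*p + 7) = 5 - (7 + g*p) = 5 + (-7 - g*p) = -2 - g*p)
H(G) = (-61 + G)*(-2 + 6*G) (H(G) = (G - 61)*(G + (-2 - 1*(-5)*G)) = (-61 + G)*(G + (-2 + 5*G)) = (-61 + G)*(-2 + 6*G))
-2877/H(k(7)) + 2744/(((384 + 431)/(-902 - 2367))) = -2877/(122 - 368*9 + 6*9²) + 2744/(((384 + 431)/(-902 - 2367))) = -2877/(122 - 3312 + 6*81) + 2744/((815/(-3269))) = -2877/(122 - 3312 + 486) + 2744/((815*(-1/3269))) = -2877/(-2704) + 2744/(-815/3269) = -2877*(-1/2704) + 2744*(-3269/815) = 2877/2704 - 8970136/815 = -24252902989/2203760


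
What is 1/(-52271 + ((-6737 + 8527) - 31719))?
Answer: -1/82200 ≈ -1.2165e-5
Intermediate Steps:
1/(-52271 + ((-6737 + 8527) - 31719)) = 1/(-52271 + (1790 - 31719)) = 1/(-52271 - 29929) = 1/(-82200) = -1/82200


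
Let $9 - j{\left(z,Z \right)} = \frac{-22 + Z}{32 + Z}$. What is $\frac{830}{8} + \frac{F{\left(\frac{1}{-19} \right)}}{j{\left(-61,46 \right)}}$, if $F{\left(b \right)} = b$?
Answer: $\frac{890953}{8588} \approx 103.74$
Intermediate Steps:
$j{\left(z,Z \right)} = 9 - \frac{-22 + Z}{32 + Z}$
$\frac{830}{8} + \frac{F{\left(\frac{1}{-19} \right)}}{j{\left(-61,46 \right)}} = \frac{830}{8} + \frac{1}{\left(-19\right) \frac{2 \left(155 + 4 \cdot 46\right)}{32 + 46}} = 830 \cdot \frac{1}{8} - \frac{1}{19 \frac{2 \left(155 + 184\right)}{78}} = \frac{415}{4} - \frac{1}{19 \cdot 2 \cdot \frac{1}{78} \cdot 339} = \frac{415}{4} - \frac{1}{19 \cdot \frac{113}{13}} = \frac{415}{4} - \frac{13}{2147} = \frac{890953}{8588}$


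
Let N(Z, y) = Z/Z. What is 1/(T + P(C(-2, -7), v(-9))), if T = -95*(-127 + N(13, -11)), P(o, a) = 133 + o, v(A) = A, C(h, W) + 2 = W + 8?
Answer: 1/12102 ≈ 8.2631e-5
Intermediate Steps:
C(h, W) = 6 + W (C(h, W) = -2 + (W + 8) = -2 + (8 + W) = 6 + W)
N(Z, y) = 1
T = 11970 (T = -95*(-127 + 1) = -95*(-126) = 11970)
1/(T + P(C(-2, -7), v(-9))) = 1/(11970 + (133 + (6 - 7))) = 1/(11970 + (133 - 1)) = 1/(11970 + 132) = 1/12102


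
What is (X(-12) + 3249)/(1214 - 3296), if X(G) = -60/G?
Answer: -1627/1041 ≈ -1.5629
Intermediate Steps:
(X(-12) + 3249)/(1214 - 3296) = (-60/(-12) + 3249)/(1214 - 3296) = (-60*(-1/12) + 3249)/(-2082) = (5 + 3249)*(-1/2082) = 3254*(-1/2082) = -1627/1041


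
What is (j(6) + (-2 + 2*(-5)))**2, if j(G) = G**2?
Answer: 576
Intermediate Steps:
(j(6) + (-2 + 2*(-5)))**2 = (6**2 + (-2 + 2*(-5)))**2 = (36 + (-2 - 10))**2 = (36 - 12)**2 = 24**2 = 576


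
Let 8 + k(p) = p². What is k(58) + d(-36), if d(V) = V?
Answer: 3320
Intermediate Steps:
k(p) = -8 + p²
k(58) + d(-36) = (-8 + 58²) - 36 = (-8 + 3364) - 36 = 3356 - 36 = 3320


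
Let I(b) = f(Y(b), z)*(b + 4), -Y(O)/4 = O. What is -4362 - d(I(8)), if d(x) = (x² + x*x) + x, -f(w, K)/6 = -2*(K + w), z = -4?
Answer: -53746890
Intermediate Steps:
Y(O) = -4*O
f(w, K) = 12*K + 12*w (f(w, K) = -(-12)*(K + w) = -6*(-2*K - 2*w) = 12*K + 12*w)
I(b) = (-48 - 48*b)*(4 + b) (I(b) = (12*(-4) + 12*(-4*b))*(b + 4) = (-48 - 48*b)*(4 + b))
d(x) = x + 2*x² (d(x) = (x² + x²) + x = 2*x² + x = x + 2*x²)
-4362 - d(I(8)) = -4362 - 48*(-1 - 1*8)*(4 + 8)*(1 + 2*(48*(-1 - 1*8)*(4 + 8))) = -4362 - 48*(-1 - 8)*12*(1 + 2*(48*(-1 - 8)*12)) = -4362 - 48*(-9)*12*(1 + 2*(48*(-9)*12)) = -4362 - (-5184)*(1 + 2*(-5184)) = -4362 - (-5184)*(1 - 10368) = -4362 - (-5184)*(-10367) = -4362 - 1*53742528 = -4362 - 53742528 = -53746890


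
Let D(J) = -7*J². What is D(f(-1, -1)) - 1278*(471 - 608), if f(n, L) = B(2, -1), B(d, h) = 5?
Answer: 174911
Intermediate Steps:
f(n, L) = 5
D(f(-1, -1)) - 1278*(471 - 608) = -7*5² - 1278*(471 - 608) = -7*25 - 1278*(-137) = -175 + 175086 = 174911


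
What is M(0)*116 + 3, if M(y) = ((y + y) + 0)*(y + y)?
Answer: 3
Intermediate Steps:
M(y) = 4*y² (M(y) = (2*y + 0)*(2*y) = (2*y)*(2*y) = 4*y²)
M(0)*116 + 3 = (4*0²)*116 + 3 = (4*0)*116 + 3 = 0*116 + 3 = 0 + 3 = 3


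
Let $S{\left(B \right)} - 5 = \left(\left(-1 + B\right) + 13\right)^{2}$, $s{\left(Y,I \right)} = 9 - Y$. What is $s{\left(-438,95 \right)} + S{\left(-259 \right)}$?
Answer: $61461$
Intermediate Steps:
$S{\left(B \right)} = 5 + \left(12 + B\right)^{2}$ ($S{\left(B \right)} = 5 + \left(\left(-1 + B\right) + 13\right)^{2} = 5 + \left(12 + B\right)^{2}$)
$s{\left(-438,95 \right)} + S{\left(-259 \right)} = \left(9 - -438\right) + \left(5 + \left(12 - 259\right)^{2}\right) = \left(9 + 438\right) + \left(5 + \left(-247\right)^{2}\right) = 447 + \left(5 + 61009\right) = 447 + 61014 = 61461$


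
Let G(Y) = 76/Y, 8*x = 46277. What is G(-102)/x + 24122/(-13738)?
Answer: -28467579923/16211712363 ≈ -1.7560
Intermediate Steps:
x = 46277/8 (x = (1/8)*46277 = 46277/8 ≈ 5784.6)
G(-102)/x + 24122/(-13738) = (76/(-102))/(46277/8) + 24122/(-13738) = (76*(-1/102))*(8/46277) + 24122*(-1/13738) = -38/51*8/46277 - 12061/6869 = -304/2360127 - 12061/6869 = -28467579923/16211712363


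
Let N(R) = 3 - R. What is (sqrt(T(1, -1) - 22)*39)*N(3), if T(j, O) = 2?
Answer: 0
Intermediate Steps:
(sqrt(T(1, -1) - 22)*39)*N(3) = (sqrt(2 - 22)*39)*(3 - 1*3) = (sqrt(-20)*39)*(3 - 3) = ((2*I*sqrt(5))*39)*0 = (78*I*sqrt(5))*0 = 0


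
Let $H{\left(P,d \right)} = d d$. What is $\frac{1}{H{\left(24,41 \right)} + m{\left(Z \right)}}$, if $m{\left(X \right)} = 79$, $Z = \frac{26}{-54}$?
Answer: $\frac{1}{1760} \approx 0.00056818$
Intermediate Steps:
$H{\left(P,d \right)} = d^{2}$
$Z = - \frac{13}{27}$ ($Z = 26 \left(- \frac{1}{54}\right) = - \frac{13}{27} \approx -0.48148$)
$\frac{1}{H{\left(24,41 \right)} + m{\left(Z \right)}} = \frac{1}{41^{2} + 79} = \frac{1}{1681 + 79} = \frac{1}{1760}$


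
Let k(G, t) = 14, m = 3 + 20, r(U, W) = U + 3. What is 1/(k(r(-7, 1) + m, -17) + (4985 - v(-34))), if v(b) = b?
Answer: 1/5033 ≈ 0.00019869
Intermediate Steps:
r(U, W) = 3 + U
m = 23
1/(k(r(-7, 1) + m, -17) + (4985 - v(-34))) = 1/(14 + (4985 - 1*(-34))) = 1/(14 + (4985 + 34)) = 1/(14 + 5019) = 1/5033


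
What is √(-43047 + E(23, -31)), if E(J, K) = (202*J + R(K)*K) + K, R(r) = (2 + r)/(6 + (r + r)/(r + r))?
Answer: 25*I*√3003/7 ≈ 195.71*I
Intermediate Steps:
R(r) = 2/7 + r/7 (R(r) = (2 + r)/(6 + (2*r)/((2*r))) = (2 + r)/(6 + (2*r)*(1/(2*r))) = (2 + r)/(6 + 1) = (2 + r)/7 = (2 + r)*(⅐) = 2/7 + r/7)
E(J, K) = K + 202*J + K*(2/7 + K/7) (E(J, K) = (202*J + (2/7 + K/7)*K) + K = (202*J + K*(2/7 + K/7)) + K = K + 202*J + K*(2/7 + K/7))
√(-43047 + E(23, -31)) = √(-43047 + (202*23 + (⅐)*(-31)² + (9/7)*(-31))) = √(-43047 + (4646 + (⅐)*961 - 279/7)) = √(-43047 + (4646 + 961/7 - 279/7)) = √(-43047 + 33204/7) = √(-268125/7) = 25*I*√3003/7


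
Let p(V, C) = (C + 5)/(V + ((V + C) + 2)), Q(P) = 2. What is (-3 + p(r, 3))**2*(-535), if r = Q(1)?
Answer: -193135/81 ≈ -2384.4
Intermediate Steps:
r = 2
p(V, C) = (5 + C)/(2 + C + 2*V) (p(V, C) = (5 + C)/(V + ((C + V) + 2)) = (5 + C)/(V + (2 + C + V)) = (5 + C)/(2 + C + 2*V))
(-3 + p(r, 3))**2*(-535) = (-3 + (5 + 3)/(2 + 3 + 2*2))**2*(-535) = (-3 + 8/(2 + 3 + 4))**2*(-535) = (-3 + 8/9)**2*(-535) = (-19/9)**2*(-535) = (361/81)*(-535) = -193135/81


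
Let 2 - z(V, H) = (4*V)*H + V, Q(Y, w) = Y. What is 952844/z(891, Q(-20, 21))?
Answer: 952844/70391 ≈ 13.536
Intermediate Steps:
z(V, H) = 2 - V - 4*H*V (z(V, H) = 2 - ((4*V)*H + V) = 2 - (4*H*V + V) = 2 - (V + 4*H*V) = 2 + (-V - 4*H*V) = 2 - V - 4*H*V)
952844/z(891, Q(-20, 21)) = 952844/(2 - 1*891 - 4*(-20)*891) = 952844/(2 - 891 + 71280) = 952844/70391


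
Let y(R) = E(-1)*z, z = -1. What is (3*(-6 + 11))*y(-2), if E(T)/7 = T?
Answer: 105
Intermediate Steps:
E(T) = 7*T
y(R) = 7 (y(R) = (7*(-1))*(-1) = -7*(-1) = 7)
(3*(-6 + 11))*y(-2) = (3*(-6 + 11))*7 = (3*5)*7 = 15*7 = 105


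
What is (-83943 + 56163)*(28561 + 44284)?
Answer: -2023634100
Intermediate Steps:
(-83943 + 56163)*(28561 + 44284) = -27780*72845 = -2023634100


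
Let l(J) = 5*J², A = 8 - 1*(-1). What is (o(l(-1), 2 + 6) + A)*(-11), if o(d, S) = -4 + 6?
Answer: -121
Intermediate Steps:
A = 9 (A = 8 + 1 = 9)
o(d, S) = 2
(o(l(-1), 2 + 6) + A)*(-11) = (2 + 9)*(-11) = 11*(-11) = -121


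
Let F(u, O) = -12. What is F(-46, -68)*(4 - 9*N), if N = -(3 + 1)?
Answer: -480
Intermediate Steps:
N = -4 (N = -1*4 = -4)
F(-46, -68)*(4 - 9*N) = -12*(4 - 9*(-4)) = -12*(4 + 36) = -12*40 = -480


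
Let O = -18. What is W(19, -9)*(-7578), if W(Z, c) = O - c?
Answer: 68202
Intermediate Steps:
W(Z, c) = -18 - c
W(19, -9)*(-7578) = (-18 - 1*(-9))*(-7578) = (-18 + 9)*(-7578) = -9*(-7578) = 68202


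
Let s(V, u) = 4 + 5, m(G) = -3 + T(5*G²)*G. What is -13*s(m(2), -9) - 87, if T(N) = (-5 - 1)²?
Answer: -204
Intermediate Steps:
T(N) = 36 (T(N) = (-6)² = 36)
m(G) = -3 + 36*G
s(V, u) = 9
-13*s(m(2), -9) - 87 = -13*9 - 87 = -117 - 87 = -204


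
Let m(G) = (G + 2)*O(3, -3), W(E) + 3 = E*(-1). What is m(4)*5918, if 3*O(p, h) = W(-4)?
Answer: 11836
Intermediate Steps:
W(E) = -3 - E (W(E) = -3 + E*(-1) = -3 - E)
O(p, h) = ⅓ (O(p, h) = (-3 - 1*(-4))/3 = (-3 + 4)/3 = (⅓)*1 = ⅓)
m(G) = ⅔ + G/3 (m(G) = (G + 2)*(⅓) = (2 + G)*(⅓) = ⅔ + G/3)
m(4)*5918 = (⅔ + (⅓)*4)*5918 = (⅔ + 4/3)*5918 = 2*5918 = 11836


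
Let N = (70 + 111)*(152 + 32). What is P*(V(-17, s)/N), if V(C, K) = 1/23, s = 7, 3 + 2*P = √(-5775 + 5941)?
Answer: -3/1531984 + √166/1531984 ≈ 6.4518e-6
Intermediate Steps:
P = -3/2 + √166/2 (P = -3/2 + √(-5775 + 5941)/2 = -3/2 + √166/2 ≈ 4.9420)
N = 33304 (N = 181*184 = 33304)
V(C, K) = 1/23
P*(V(-17, s)/N) = (-3/2 + √166/2)*((1/23)/33304) = (-3/2 + √166/2)*((1/23)*(1/33304)) = (-3/2 + √166/2)*(1/765992) = -3/1531984 + √166/1531984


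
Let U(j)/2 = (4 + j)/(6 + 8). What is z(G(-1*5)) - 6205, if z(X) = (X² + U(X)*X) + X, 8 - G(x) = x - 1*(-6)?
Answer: -6138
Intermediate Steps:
U(j) = 4/7 + j/7 (U(j) = 2*((4 + j)/(6 + 8)) = 2*((4 + j)/14) = 2*((4 + j)*(1/14)) = 2*(2/7 + j/14) = 4/7 + j/7)
G(x) = 2 - x (G(x) = 8 - (x - 1*(-6)) = 8 - (x + 6) = 8 - (6 + x) = 8 + (-6 - x) = 2 - x)
z(X) = X + X² + X*(4/7 + X/7) (z(X) = (X² + (4/7 + X/7)*X) + X = (X² + X*(4/7 + X/7)) + X = X + X² + X*(4/7 + X/7))
z(G(-1*5)) - 6205 = (2 - (-1)*5)*(11 + 8*(2 - (-1)*5))/7 - 6205 = (2 - 1*(-5))*(11 + 8*(2 - 1*(-5)))/7 - 6205 = (2 + 5)*(11 + 8*(2 + 5))/7 - 6205 = (⅐)*7*(11 + 8*7) - 6205 = (⅐)*7*(11 + 56) - 6205 = (⅐)*7*67 - 6205 = 67 - 6205 = -6138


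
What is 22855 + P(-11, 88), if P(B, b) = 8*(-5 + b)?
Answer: 23519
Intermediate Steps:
P(B, b) = -40 + 8*b
22855 + P(-11, 88) = 22855 + (-40 + 8*88) = 22855 + (-40 + 704) = 22855 + 664 = 23519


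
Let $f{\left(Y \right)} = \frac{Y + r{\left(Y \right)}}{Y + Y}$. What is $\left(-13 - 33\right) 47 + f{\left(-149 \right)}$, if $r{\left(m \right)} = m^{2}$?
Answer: $-2236$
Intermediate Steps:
$f{\left(Y \right)} = \frac{Y + Y^{2}}{2 Y}$ ($f{\left(Y \right)} = \frac{Y + Y^{2}}{Y + Y} = \frac{Y + Y^{2}}{2 Y}$)
$\left(-13 - 33\right) 47 + f{\left(-149 \right)} = \left(-13 - 33\right) 47 + \left(\frac{1}{2} + \frac{1}{2} \left(-149\right)\right) = \left(-46\right) 47 + \left(\frac{1}{2} - \frac{149}{2}\right) = -2162 - 74 = -2236$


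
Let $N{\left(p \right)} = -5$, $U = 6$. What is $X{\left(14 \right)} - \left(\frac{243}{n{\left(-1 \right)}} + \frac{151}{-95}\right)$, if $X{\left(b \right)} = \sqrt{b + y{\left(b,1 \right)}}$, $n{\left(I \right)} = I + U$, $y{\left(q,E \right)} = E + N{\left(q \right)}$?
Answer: $- \frac{4466}{95} + \sqrt{10} \approx -43.848$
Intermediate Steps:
$y{\left(q,E \right)} = -5 + E$ ($y{\left(q,E \right)} = E - 5 = -5 + E$)
$n{\left(I \right)} = 6 + I$ ($n{\left(I \right)} = I + 6 = 6 + I$)
$X{\left(b \right)} = \sqrt{-4 + b}$ ($X{\left(b \right)} = \sqrt{b + \left(-5 + 1\right)} = \sqrt{b - 4} = \sqrt{-4 + b}$)
$X{\left(14 \right)} - \left(\frac{243}{n{\left(-1 \right)}} + \frac{151}{-95}\right) = \sqrt{-4 + 14} - \left(\frac{243}{6 - 1} + \frac{151}{-95}\right) = \sqrt{10} - \left(\frac{243}{5} + 151 \left(- \frac{1}{95}\right)\right) = \sqrt{10} - \left(243 \cdot \frac{1}{5} - \frac{151}{95}\right) = \sqrt{10} - \left(\frac{243}{5} - \frac{151}{95}\right) = \sqrt{10} - \frac{4466}{95} = - \frac{4466}{95} + \sqrt{10}$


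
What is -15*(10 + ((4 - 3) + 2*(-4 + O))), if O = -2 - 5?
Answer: 165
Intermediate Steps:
O = -7
-15*(10 + ((4 - 3) + 2*(-4 + O))) = -15*(10 + ((4 - 3) + 2*(-4 - 7))) = -15*(10 + (1 + 2*(-11))) = -15*(10 + (1 - 22)) = -15*(10 - 21) = -15*(-11) = 165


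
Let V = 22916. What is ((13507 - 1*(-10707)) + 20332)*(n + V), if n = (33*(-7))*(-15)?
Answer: 1175168026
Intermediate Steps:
n = 3465 (n = -231*(-15) = 3465)
((13507 - 1*(-10707)) + 20332)*(n + V) = ((13507 - 1*(-10707)) + 20332)*(3465 + 22916) = ((13507 + 10707) + 20332)*26381 = (24214 + 20332)*26381 = 44546*26381 = 1175168026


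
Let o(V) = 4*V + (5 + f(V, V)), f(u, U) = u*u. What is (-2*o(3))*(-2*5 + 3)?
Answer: 364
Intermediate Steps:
f(u, U) = u²
o(V) = 5 + V² + 4*V (o(V) = 4*V + (5 + V²) = 5 + V² + 4*V)
(-2*o(3))*(-2*5 + 3) = (-2*(5 + 3² + 4*3))*(-2*5 + 3) = (-2*(5 + 9 + 12))*(-10 + 3) = -2*26*(-7) = -52*(-7) = 364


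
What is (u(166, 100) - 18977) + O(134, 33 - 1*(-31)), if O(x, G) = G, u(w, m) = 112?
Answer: -18801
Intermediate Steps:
(u(166, 100) - 18977) + O(134, 33 - 1*(-31)) = (112 - 18977) + (33 - 1*(-31)) = -18865 + (33 + 31) = -18865 + 64 = -18801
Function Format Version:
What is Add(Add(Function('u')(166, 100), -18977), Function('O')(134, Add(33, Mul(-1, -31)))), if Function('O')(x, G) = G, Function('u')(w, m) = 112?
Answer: -18801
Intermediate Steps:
Add(Add(Function('u')(166, 100), -18977), Function('O')(134, Add(33, Mul(-1, -31)))) = Add(Add(112, -18977), Add(33, Mul(-1, -31))) = Add(-18865, Add(33, 31)) = Add(-18865, 64) = -18801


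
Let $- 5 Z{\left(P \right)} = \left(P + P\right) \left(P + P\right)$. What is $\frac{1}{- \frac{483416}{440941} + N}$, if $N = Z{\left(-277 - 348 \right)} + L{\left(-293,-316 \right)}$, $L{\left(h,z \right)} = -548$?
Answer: $- \frac{440941}{138036181584} \approx -3.1944 \cdot 10^{-6}$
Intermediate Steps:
$Z{\left(P \right)} = - \frac{4 P^{2}}{5}$ ($Z{\left(P \right)} = - \frac{\left(P + P\right) \left(P + P\right)}{5} = - \frac{2 P 2 P}{5} = - \frac{4 P^{2}}{5}$)
$N = -313048$ ($N = - \frac{4 \left(-277 - 348\right)^{2}}{5} - 548 = - \frac{4 \left(-625\right)^{2}}{5} - 548 = \left(- \frac{4}{5}\right) 390625 - 548 = -312500 - 548 = -313048$)
$\frac{1}{- \frac{483416}{440941} + N} = \frac{1}{- \frac{483416}{440941} - 313048} = \frac{1}{- \frac{138036181584}{440941}} = - \frac{440941}{138036181584}$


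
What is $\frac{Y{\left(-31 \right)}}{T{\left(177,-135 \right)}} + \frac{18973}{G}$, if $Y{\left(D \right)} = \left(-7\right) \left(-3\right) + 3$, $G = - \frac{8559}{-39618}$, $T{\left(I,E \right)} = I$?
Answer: $\frac{4927637222}{56109} \approx 87823.0$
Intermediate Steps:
$G = \frac{951}{4402}$ ($G = \left(-8559\right) \left(- \frac{1}{39618}\right) = \frac{951}{4402} \approx 0.21604$)
$Y{\left(D \right)} = 24$ ($Y{\left(D \right)} = 21 + 3 = 24$)
$\frac{Y{\left(-31 \right)}}{T{\left(177,-135 \right)}} + \frac{18973}{G} = \frac{24}{177} + \frac{18973}{\frac{951}{4402}} = 24 \cdot \frac{1}{177} + 18973 \cdot \frac{4402}{951} = \frac{8}{59} + \frac{83519146}{951} = \frac{4927637222}{56109}$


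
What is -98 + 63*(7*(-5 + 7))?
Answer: 784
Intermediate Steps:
-98 + 63*(7*(-5 + 7)) = -98 + 63*(7*2) = -98 + 63*14 = -98 + 882 = 784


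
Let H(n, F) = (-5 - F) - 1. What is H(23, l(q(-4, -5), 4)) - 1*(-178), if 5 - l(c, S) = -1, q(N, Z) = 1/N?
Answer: 166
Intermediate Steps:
l(c, S) = 6 (l(c, S) = 5 - 1*(-1) = 5 + 1 = 6)
H(n, F) = -6 - F
H(23, l(q(-4, -5), 4)) - 1*(-178) = (-6 - 1*6) - 1*(-178) = (-6 - 6) + 178 = -12 + 178 = 166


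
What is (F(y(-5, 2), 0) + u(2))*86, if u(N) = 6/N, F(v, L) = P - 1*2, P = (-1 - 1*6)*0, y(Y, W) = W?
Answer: 86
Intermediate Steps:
P = 0 (P = (-1 - 6)*0 = -7*0 = 0)
F(v, L) = -2 (F(v, L) = 0 - 1*2 = 0 - 2 = -2)
(F(y(-5, 2), 0) + u(2))*86 = (-2 + 6/2)*86 = (-2 + 6*(½))*86 = (-2 + 3)*86 = 1*86 = 86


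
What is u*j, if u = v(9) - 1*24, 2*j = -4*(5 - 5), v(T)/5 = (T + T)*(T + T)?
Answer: 0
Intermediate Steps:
v(T) = 20*T² (v(T) = 5*((T + T)*(T + T)) = 5*((2*T)*(2*T)) = 5*(4*T²) = 20*T²)
j = 0 (j = (-4*(5 - 5))/2 = (-4*0)/2 = (½)*0 = 0)
u = 1596 (u = 20*9² - 1*24 = 20*81 - 24 = 1620 - 24 = 1596)
u*j = 1596*0 = 0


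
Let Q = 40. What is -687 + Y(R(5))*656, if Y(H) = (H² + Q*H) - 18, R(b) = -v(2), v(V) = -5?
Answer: 135105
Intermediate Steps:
R(b) = 5 (R(b) = -1*(-5) = 5)
Y(H) = -18 + H² + 40*H (Y(H) = (H² + 40*H) - 18 = -18 + H² + 40*H)
-687 + Y(R(5))*656 = -687 + (-18 + 5² + 40*5)*656 = -687 + (-18 + 25 + 200)*656 = -687 + 207*656 = -687 + 135792 = 135105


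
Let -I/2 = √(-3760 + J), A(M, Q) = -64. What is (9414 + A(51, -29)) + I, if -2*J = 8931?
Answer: 9350 - I*√32902 ≈ 9350.0 - 181.39*I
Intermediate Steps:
J = -8931/2 (J = -½*8931 = -8931/2 ≈ -4465.5)
I = -I*√32902 (I = -2*√(-3760 - 8931/2) = -I*√32902 ≈ -181.39*I)
(9414 + A(51, -29)) + I = (9414 - 64) - I*√32902 = 9350 - I*√32902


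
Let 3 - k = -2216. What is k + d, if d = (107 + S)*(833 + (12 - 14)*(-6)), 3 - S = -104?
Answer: 183049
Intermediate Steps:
k = 2219 (k = 3 - 1*(-2216) = 3 + 2216 = 2219)
S = 107 (S = 3 - 1*(-104) = 3 + 104 = 107)
d = 180830 (d = (107 + 107)*(833 + (12 - 14)*(-6)) = 214*(833 - 2*(-6)) = 214*(833 + 12) = 214*845 = 180830)
k + d = 2219 + 180830 = 183049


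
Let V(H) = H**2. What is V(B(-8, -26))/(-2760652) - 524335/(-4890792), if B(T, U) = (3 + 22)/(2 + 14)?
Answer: 46319824832315/432056790924288 ≈ 0.10721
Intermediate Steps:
B(T, U) = 25/16
V(B(-8, -26))/(-2760652) - 524335/(-4890792) = (25/16)**2/(-2760652) - 524335/(-4890792) = (625/256)*(-1/2760652) - 524335*(-1/4890792) = -625/706726912 + 524335/4890792 = 46319824832315/432056790924288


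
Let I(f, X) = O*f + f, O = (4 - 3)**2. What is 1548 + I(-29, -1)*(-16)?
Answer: 2476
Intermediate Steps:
O = 1 (O = 1**2 = 1)
I(f, X) = 2*f (I(f, X) = 1*f + f = f + f = 2*f)
1548 + I(-29, -1)*(-16) = 1548 + (2*(-29))*(-16) = 1548 - 58*(-16) = 1548 + 928 = 2476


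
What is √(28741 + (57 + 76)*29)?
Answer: 3*√3622 ≈ 180.55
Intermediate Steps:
√(28741 + (57 + 76)*29) = √(28741 + 133*29) = √(28741 + 3857) = √32598 = 3*√3622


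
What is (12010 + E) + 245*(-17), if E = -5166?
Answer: 2679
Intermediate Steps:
(12010 + E) + 245*(-17) = (12010 - 5166) + 245*(-17) = 6844 - 4165 = 2679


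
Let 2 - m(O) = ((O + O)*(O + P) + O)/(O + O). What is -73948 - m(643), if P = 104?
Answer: -146405/2 ≈ -73203.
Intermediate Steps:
m(O) = 2 - (O + 2*O*(104 + O))/(2*O) (m(O) = 2 - ((O + O)*(O + 104) + O)/(O + O) = 2 - ((2*O)*(104 + O) + O)/(2*O) = 2 - (2*O*(104 + O) + O)*1/(2*O) = 2 - (O + 2*O*(104 + O))*1/(2*O) = 2 - (O + 2*O*(104 + O))/(2*O))
-73948 - m(643) = -73948 - (-205/2 - 1*643) = -73948 - (-205/2 - 643) = -73948 - 1*(-1491/2) = -73948 + 1491/2 = -146405/2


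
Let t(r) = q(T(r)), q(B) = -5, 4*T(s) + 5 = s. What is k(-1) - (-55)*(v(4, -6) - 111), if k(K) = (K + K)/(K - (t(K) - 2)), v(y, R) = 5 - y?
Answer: -18151/3 ≈ -6050.3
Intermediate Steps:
T(s) = -5/4 + s/4
t(r) = -5
k(K) = 2*K/(7 + K) (k(K) = (K + K)/(K - (-5 - 2)) = (2*K)/(K - 1*(-7)) = (2*K)/(K + 7) = (2*K)/(7 + K) = 2*K/(7 + K))
k(-1) - (-55)*(v(4, -6) - 111) = 2*(-1)/(7 - 1) - (-55)*((5 - 1*4) - 111) = 2*(-1)/6 - (-55)*((5 - 4) - 111) = 2*(-1)*(1/6) - (-55)*(1 - 111) = -1/3 - (-55)*(-110) = -1/3 - 1*6050 = -1/3 - 6050 = -18151/3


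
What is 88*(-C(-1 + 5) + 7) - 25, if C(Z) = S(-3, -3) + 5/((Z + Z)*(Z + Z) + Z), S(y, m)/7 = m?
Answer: 41353/17 ≈ 2432.5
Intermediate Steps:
S(y, m) = 7*m
C(Z) = -21 + 5/(Z + 4*Z²) (C(Z) = 7*(-3) + 5/((Z + Z)*(Z + Z) + Z) = -21 + 5/((2*Z)*(2*Z) + Z) = -21 + 5/(4*Z² + Z) = -21 + 5/(Z + 4*Z²))
88*(-C(-1 + 5) + 7) - 25 = 88*(-(5 - 84*(-1 + 5)² - 21*(-1 + 5))/((-1 + 5)*(1 + 4*(-1 + 5))) + 7) - 25 = 88*(-(5 - 84*4² - 21*4)/(4*(1 + 4*4)) + 7) - 25 = 88*(-(5 - 84*16 - 84)/(4*(1 + 16)) + 7) - 25 = 88*(-(5 - 1344 - 84)/(4*17) + 7) - 25 = 88*(-(-1423)/(4*17) + 7) - 25 = 88*(-1*(-1423/68) + 7) - 25 = 88*(1423/68 + 7) - 25 = 88*(1899/68) - 25 = 41778/17 - 25 = 41353/17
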